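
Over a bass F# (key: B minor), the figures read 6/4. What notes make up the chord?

F#, B, D

A fourth above F# in this key is B.
A sixth above F# in this key is D.
Together with the bass F#, this spells B minor in second inversion.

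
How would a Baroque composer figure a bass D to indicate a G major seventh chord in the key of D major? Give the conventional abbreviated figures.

4/3

D is the fifth of G major seventh, so the chord is in second inversion.
A seventh chord in second inversion is figured 6/4/3, conventionally abbreviated 4/3.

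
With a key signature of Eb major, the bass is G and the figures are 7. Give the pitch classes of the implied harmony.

The written figures 7 are shorthand for 7/5/3: the 5/3 are implied.
A third above G in this key is Bb.
A fifth above G in this key is D.
A seventh above G in this key is F.
Together with the bass G, this spells G minor seventh in root position.

G, Bb, D, F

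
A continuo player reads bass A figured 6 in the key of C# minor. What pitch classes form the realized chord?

A, C#, F#

The written figures 6 are shorthand for 6/3: the 3 is implied.
A third above A in this key is C#.
A sixth above A in this key is F#.
Together with the bass A, this spells F# minor in first inversion.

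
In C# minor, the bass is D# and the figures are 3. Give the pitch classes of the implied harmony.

The written figures 3 are shorthand for 5/3: the 5 is implied.
A third above D# in this key is F#.
A fifth above D# in this key is A.
Together with the bass D#, this spells D# diminished in root position.

D#, F#, A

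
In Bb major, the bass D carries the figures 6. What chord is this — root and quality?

Bb major

The figures 6 indicate a triad in first inversion.
In first inversion the root lies a sixth above the bass: a sixth above D in Bb major is Bb.
The chord tones are D, F, Bb, giving Bb major.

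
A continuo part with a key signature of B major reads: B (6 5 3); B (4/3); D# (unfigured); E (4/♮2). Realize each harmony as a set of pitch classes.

B, D#, F#, G# | B, D#, E, G# | D#, F#, A# | E, F, A#, C#

B (6/5/3): B, D#, F#, G#.
B (6/4/3): B, D#, E, G#.
D# (5/3): D#, F#, A#.
E (6/4/♮2): E, F, A#, C#.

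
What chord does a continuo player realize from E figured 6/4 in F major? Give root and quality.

The figures 6/4 indicate a triad in second inversion.
In second inversion the root lies a fourth above the bass: a fourth above E in F major is A.
The chord tones are E, A, C, giving A minor.

A minor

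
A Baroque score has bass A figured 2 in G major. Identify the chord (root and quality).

The figures 2 indicate a seventh chord in third inversion.
In third inversion the root lies a second above the bass: a second above A in G major is B.
The chord tones are A, B, D, F#, giving B minor seventh.

B minor seventh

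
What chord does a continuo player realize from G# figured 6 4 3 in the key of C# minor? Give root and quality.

C# minor seventh

The figures 6 4 3 indicate a seventh chord in second inversion.
In second inversion the root lies a fourth above the bass: a fourth above G# in C# minor is C#.
The chord tones are G#, B, C#, E, giving C# minor seventh.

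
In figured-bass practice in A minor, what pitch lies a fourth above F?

B

Counting 3 letter steps above F lands on B; in A minor, that letter is B.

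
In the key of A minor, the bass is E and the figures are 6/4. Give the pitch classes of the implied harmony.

A fourth above E in this key is A.
A sixth above E in this key is C.
Together with the bass E, this spells A minor in second inversion.

E, A, C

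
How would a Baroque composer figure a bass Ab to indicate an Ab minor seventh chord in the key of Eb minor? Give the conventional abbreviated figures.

Ab is the root of Ab minor seventh, so the chord is in root position.
A seventh chord in root position is figured 7/5/3, conventionally abbreviated 7.

7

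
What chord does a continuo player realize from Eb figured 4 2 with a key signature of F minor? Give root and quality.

The figures 4 2 indicate a seventh chord in third inversion.
In third inversion the root lies a second above the bass: a second above Eb in F minor is F.
The chord tones are Eb, F, Ab, C, giving F minor seventh.

F minor seventh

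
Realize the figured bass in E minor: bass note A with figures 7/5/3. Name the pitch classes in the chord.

A third above A in this key is C.
A fifth above A in this key is E.
A seventh above A in this key is G.
Together with the bass A, this spells A minor seventh in root position.

A, C, E, G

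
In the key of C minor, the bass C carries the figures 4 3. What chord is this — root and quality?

The figures 4 3 indicate a seventh chord in second inversion.
In second inversion the root lies a fourth above the bass: a fourth above C in C minor is F.
The chord tones are C, Eb, F, Ab, giving F minor seventh.

F minor seventh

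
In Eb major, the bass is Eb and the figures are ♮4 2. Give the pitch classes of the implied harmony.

The written figures ♮4 2 are shorthand for 6/4/2: the 6 is implied.
A second above Eb in this key is F.
A fourth above Eb in this key is Ab, made natural (A) by the ♮ figure.
A sixth above Eb in this key is C.
Together with the bass Eb, this spells F dominant seventh in third inversion.

Eb, F, A, C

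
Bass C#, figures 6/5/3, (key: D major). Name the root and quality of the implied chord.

A dominant seventh

The figures 6/5/3 indicate a seventh chord in first inversion.
In first inversion the root lies a sixth above the bass: a sixth above C# in D major is A.
The chord tones are C#, E, G, A, giving A dominant seventh.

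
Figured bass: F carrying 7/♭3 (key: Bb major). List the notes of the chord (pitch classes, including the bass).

F, Ab, C, Eb

The written figures 7/♭3 are shorthand for 7/5/3: the 5 is implied.
A third above F in this key is A, lowered to Ab by the flat.
A fifth above F in this key is C.
A seventh above F in this key is Eb.
Together with the bass F, this spells F minor seventh in root position.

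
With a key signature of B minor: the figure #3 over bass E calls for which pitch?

G#

Counting 2 letter steps above E lands on G; in B minor, that letter is G.
The #3 figure raises it a semitone, giving G#.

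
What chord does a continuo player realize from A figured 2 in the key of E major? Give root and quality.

B dominant seventh

The figures 2 indicate a seventh chord in third inversion.
In third inversion the root lies a second above the bass: a second above A in E major is B.
The chord tones are A, B, D#, F#, giving B dominant seventh.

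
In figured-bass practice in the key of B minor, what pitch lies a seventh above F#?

E

Counting 6 letter steps above F# lands on E; in B minor, that letter is E.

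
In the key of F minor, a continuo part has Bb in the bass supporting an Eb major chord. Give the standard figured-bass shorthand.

Bb is the fifth of Eb major, so the chord is in second inversion.
A triad in second inversion is figured 6/4, conventionally abbreviated 6/4.

6/4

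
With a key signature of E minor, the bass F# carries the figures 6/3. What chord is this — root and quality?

The figures 6/3 indicate a triad in first inversion.
In first inversion the root lies a sixth above the bass: a sixth above F# in E minor is D.
The chord tones are F#, A, D, giving D major.

D major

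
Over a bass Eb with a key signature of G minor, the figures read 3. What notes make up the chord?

The written figures 3 are shorthand for 5/3: the 5 is implied.
A third above Eb in this key is G.
A fifth above Eb in this key is Bb.
Together with the bass Eb, this spells Eb major in root position.

Eb, G, Bb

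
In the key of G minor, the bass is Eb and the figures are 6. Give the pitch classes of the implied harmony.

The written figures 6 are shorthand for 6/3: the 3 is implied.
A third above Eb in this key is G.
A sixth above Eb in this key is C.
Together with the bass Eb, this spells C minor in first inversion.

Eb, G, C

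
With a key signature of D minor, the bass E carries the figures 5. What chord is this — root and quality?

The figures 5 indicate a triad in root position.
In root position the bass is the root, so the root is E.
The chord tones are E, G, Bb, giving E diminished.

E diminished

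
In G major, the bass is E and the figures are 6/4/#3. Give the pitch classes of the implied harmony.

A third above E in this key is G, raised to G# by the sharp.
A fourth above E in this key is A.
A sixth above E in this key is C.
Together with the bass E, this spells A minor-major seventh in second inversion.

E, G#, A, C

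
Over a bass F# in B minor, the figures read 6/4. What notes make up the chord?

A fourth above F# in this key is B.
A sixth above F# in this key is D.
Together with the bass F#, this spells B minor in second inversion.

F#, B, D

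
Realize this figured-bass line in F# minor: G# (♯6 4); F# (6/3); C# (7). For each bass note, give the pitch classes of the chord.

G#, C#, E# | F#, A, D | C#, E, G#, B

G# (#6/4): G#, C#, E#.
F# (6/3): F#, A, D.
C# (7/5/3): C#, E, G#, B.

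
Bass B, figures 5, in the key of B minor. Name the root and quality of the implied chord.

The figures 5 indicate a triad in root position.
In root position the bass is the root, so the root is B.
The chord tones are B, D, F#, giving B minor.

B minor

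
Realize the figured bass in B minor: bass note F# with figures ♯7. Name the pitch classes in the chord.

The written figures ♯7 are shorthand for 7/5/3: the 5/3 are implied.
A third above F# in this key is A.
A fifth above F# in this key is C#.
A seventh above F# in this key is E, raised to E# by the sharp.
Together with the bass F#, this spells F# minor-major seventh in root position.

F#, A, C#, E#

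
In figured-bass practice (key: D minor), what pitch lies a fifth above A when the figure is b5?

Counting 4 letter steps above A lands on E; in D minor, that letter is E.
The b5 figure lowers it a semitone, giving Eb.

Eb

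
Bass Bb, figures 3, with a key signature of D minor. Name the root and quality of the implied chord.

Bb major

The figures 3 indicate a triad in root position.
In root position the bass is the root, so the root is Bb.
The chord tones are Bb, D, F, giving Bb major.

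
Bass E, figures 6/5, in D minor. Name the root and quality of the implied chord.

The figures 6/5 indicate a seventh chord in first inversion.
In first inversion the root lies a sixth above the bass: a sixth above E in D minor is C.
The chord tones are E, G, Bb, C, giving C dominant seventh.

C dominant seventh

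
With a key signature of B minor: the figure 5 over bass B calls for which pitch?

Counting 4 letter steps above B lands on F; in B minor, that letter is F#.

F#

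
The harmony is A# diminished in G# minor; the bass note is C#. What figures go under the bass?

C# is the third of A# diminished, so the chord is in first inversion.
A triad in first inversion is figured 6/3, conventionally abbreviated 6.

6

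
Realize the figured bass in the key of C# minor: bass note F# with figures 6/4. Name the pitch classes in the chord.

A fourth above F# in this key is B.
A sixth above F# in this key is D#.
Together with the bass F#, this spells B major in second inversion.

F#, B, D#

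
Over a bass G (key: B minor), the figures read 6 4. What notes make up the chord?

A fourth above G in this key is C#.
A sixth above G in this key is E.
Together with the bass G, this spells C# diminished in second inversion.

G, C#, E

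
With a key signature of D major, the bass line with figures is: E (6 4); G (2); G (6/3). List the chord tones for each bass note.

E (6/4): E, A, C#.
G (6/4/2): G, A, C#, E.
G (6/3): G, B, E.

E, A, C# | G, A, C#, E | G, B, E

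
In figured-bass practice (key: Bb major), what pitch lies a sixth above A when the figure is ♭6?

Fb

Counting 5 letter steps above A lands on F; in Bb major, that letter is F.
The b6 figure lowers it a semitone, giving Fb.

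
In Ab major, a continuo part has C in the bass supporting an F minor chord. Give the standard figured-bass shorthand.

6/4

C is the fifth of F minor, so the chord is in second inversion.
A triad in second inversion is figured 6/4, conventionally abbreviated 6/4.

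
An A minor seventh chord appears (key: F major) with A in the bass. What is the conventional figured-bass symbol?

7

A is the root of A minor seventh, so the chord is in root position.
A seventh chord in root position is figured 7/5/3, conventionally abbreviated 7.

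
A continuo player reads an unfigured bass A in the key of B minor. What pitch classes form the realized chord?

A, C#, E

An unfigured bass implies 5/3.
A third above A in this key is C#.
A fifth above A in this key is E.
Together with the bass A, this spells A major in root position.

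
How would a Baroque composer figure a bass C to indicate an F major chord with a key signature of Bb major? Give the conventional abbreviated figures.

C is the fifth of F major, so the chord is in second inversion.
A triad in second inversion is figured 6/4, conventionally abbreviated 6/4.

6/4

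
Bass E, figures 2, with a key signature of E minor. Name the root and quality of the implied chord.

F# half-diminished seventh

The figures 2 indicate a seventh chord in third inversion.
In third inversion the root lies a second above the bass: a second above E in E minor is F#.
The chord tones are E, F#, A, C, giving F# half-diminished seventh.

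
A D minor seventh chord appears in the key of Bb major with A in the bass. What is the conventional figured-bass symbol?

A is the fifth of D minor seventh, so the chord is in second inversion.
A seventh chord in second inversion is figured 6/4/3, conventionally abbreviated 4/3.

4/3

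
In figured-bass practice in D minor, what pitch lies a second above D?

Counting 1 letter step above D lands on E; in D minor, that letter is E.

E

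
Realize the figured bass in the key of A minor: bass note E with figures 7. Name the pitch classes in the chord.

The written figures 7 are shorthand for 7/5/3: the 5/3 are implied.
A third above E in this key is G.
A fifth above E in this key is B.
A seventh above E in this key is D.
Together with the bass E, this spells E minor seventh in root position.

E, G, B, D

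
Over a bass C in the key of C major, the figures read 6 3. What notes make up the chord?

A third above C in this key is E.
A sixth above C in this key is A.
Together with the bass C, this spells A minor in first inversion.

C, E, A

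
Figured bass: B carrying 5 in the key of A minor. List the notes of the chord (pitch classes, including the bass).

The written figures 5 are shorthand for 5/3: the 3 is implied.
A third above B in this key is D.
A fifth above B in this key is F.
Together with the bass B, this spells B diminished in root position.

B, D, F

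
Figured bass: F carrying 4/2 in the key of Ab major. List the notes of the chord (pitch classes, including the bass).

The written figures 4/2 are shorthand for 6/4/2: the 6 is implied.
A second above F in this key is G.
A fourth above F in this key is Bb.
A sixth above F in this key is Db.
Together with the bass F, this spells G half-diminished seventh in third inversion.

F, G, Bb, Db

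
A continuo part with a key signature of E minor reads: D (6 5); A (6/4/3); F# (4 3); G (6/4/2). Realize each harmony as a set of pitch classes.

D (6/5/3): D, F#, A, B.
A (6/4/3): A, C, D, F#.
F# (6/4/3): F#, A, B, D.
G (6/4/2): G, A, C, E.

D, F#, A, B | A, C, D, F# | F#, A, B, D | G, A, C, E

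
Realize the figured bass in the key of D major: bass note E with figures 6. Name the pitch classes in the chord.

E, G, C#

The written figures 6 are shorthand for 6/3: the 3 is implied.
A third above E in this key is G.
A sixth above E in this key is C#.
Together with the bass E, this spells C# diminished in first inversion.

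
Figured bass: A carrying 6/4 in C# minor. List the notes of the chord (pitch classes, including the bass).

A, D#, F#

A fourth above A in this key is D#.
A sixth above A in this key is F#.
Together with the bass A, this spells D# diminished in second inversion.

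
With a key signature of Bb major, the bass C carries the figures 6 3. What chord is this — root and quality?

The figures 6 3 indicate a triad in first inversion.
In first inversion the root lies a sixth above the bass: a sixth above C in Bb major is A.
The chord tones are C, Eb, A, giving A diminished.

A diminished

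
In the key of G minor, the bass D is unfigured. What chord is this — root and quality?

An unfigured bass indicates a triad in root position.
In root position the bass is the root, so the root is D.
The chord tones are D, F, A, giving D minor.

D minor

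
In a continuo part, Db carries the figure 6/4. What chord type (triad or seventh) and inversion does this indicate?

Intervals of 6/4 above the bass form a triad; the bass is the fifth, so this is second inversion.

triad, second inversion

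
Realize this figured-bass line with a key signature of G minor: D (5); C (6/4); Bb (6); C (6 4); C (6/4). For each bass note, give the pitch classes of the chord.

D, F, A | C, F, A | Bb, D, G | C, F, A | C, F, A

D (5/3): D, F, A.
C (6/4): C, F, A.
Bb (6/3): Bb, D, G.
C (6/4): C, F, A.
C (6/4): C, F, A.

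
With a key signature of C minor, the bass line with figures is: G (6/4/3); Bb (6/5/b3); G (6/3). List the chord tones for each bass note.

G, Bb, C, Eb | Bb, Db, F, G | G, Bb, Eb

G (6/4/3): G, Bb, C, Eb.
Bb (6/5/b3): Bb, Db, F, G.
G (6/3): G, Bb, Eb.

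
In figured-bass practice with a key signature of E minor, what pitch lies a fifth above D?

A

Counting 4 letter steps above D lands on A; in E minor, that letter is A.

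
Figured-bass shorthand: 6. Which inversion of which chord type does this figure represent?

triad, first inversion

6 is shorthand for 6/3.
Intervals of 6/3 above the bass form a triad; the bass is the third, so this is first inversion.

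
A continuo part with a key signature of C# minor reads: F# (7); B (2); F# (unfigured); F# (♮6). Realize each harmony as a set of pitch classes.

F#, A, C#, E | B, C#, E, G# | F#, A, C# | F#, A, D

F# (7/5/3): F#, A, C#, E.
B (6/4/2): B, C#, E, G#.
F# (5/3): F#, A, C#.
F# (♮6/3): F#, A, D.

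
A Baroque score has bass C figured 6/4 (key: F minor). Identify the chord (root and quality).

The figures 6/4 indicate a triad in second inversion.
In second inversion the root lies a fourth above the bass: a fourth above C in F minor is F.
The chord tones are C, F, Ab, giving F minor.

F minor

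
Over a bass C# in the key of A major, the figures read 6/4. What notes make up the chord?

A fourth above C# in this key is F#.
A sixth above C# in this key is A.
Together with the bass C#, this spells F# minor in second inversion.

C#, F#, A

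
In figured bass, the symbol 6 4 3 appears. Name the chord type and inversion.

Intervals of 6/4/3 above the bass form a seventh chord; the bass is the fifth, so this is second inversion.

seventh chord, second inversion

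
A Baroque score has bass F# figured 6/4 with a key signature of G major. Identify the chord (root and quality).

B minor

The figures 6/4 indicate a triad in second inversion.
In second inversion the root lies a fourth above the bass: a fourth above F# in G major is B.
The chord tones are F#, B, D, giving B minor.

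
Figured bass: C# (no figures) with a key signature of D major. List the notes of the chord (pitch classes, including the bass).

An unfigured bass implies 5/3.
A third above C# in this key is E.
A fifth above C# in this key is G.
Together with the bass C#, this spells C# diminished in root position.

C#, E, G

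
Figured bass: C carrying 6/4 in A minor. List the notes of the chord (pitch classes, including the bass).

A fourth above C in this key is F.
A sixth above C in this key is A.
Together with the bass C, this spells F major in second inversion.

C, F, A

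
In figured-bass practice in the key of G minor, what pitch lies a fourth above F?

Counting 3 letter steps above F lands on B; in G minor, that letter is Bb.

Bb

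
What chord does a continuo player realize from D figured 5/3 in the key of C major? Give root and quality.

D minor

The figures 5/3 indicate a triad in root position.
In root position the bass is the root, so the root is D.
The chord tones are D, F, A, giving D minor.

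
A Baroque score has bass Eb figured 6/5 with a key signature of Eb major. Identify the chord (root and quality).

C minor seventh

The figures 6/5 indicate a seventh chord in first inversion.
In first inversion the root lies a sixth above the bass: a sixth above Eb in Eb major is C.
The chord tones are Eb, G, Bb, C, giving C minor seventh.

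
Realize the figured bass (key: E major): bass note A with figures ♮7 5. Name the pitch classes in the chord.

A, C#, E, G

The written figures ♮7 5 are shorthand for 7/5/3: the 3 is implied.
A third above A in this key is C#.
A fifth above A in this key is E.
A seventh above A in this key is G#, made natural (G) by the ♮ figure.
Together with the bass A, this spells A dominant seventh in root position.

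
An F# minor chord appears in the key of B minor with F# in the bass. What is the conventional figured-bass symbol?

F# is the root of F# minor, so the chord is in root position.
A triad in root position is figured 5/3, conventionally abbreviated (no figures — root-position triad).

no figures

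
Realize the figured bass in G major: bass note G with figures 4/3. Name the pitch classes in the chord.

G, B, C, E

The written figures 4/3 are shorthand for 6/4/3: the 6 is implied.
A third above G in this key is B.
A fourth above G in this key is C.
A sixth above G in this key is E.
Together with the bass G, this spells C major seventh in second inversion.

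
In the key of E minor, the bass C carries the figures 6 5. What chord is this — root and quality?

The figures 6 5 indicate a seventh chord in first inversion.
In first inversion the root lies a sixth above the bass: a sixth above C in E minor is A.
The chord tones are C, E, G, A, giving A minor seventh.

A minor seventh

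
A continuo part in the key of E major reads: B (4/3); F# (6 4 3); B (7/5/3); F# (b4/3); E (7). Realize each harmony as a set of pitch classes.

B (6/4/3): B, D#, E, G#.
F# (6/4/3): F#, A, B, D#.
B (7/5/3): B, D#, F#, A.
F# (6/b4/3): F#, A, Bb, D#.
E (7/5/3): E, G#, B, D#.

B, D#, E, G# | F#, A, B, D# | B, D#, F#, A | F#, A, Bb, D# | E, G#, B, D#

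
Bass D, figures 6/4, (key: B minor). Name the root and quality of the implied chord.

The figures 6/4 indicate a triad in second inversion.
In second inversion the root lies a fourth above the bass: a fourth above D in B minor is G.
The chord tones are D, G, B, giving G major.

G major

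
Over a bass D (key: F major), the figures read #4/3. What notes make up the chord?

D, F, G#, Bb

The written figures #4/3 are shorthand for 6/4/3: the 6 is implied.
A third above D in this key is F.
A fourth above D in this key is G, raised to G# by the sharp.
A sixth above D in this key is Bb.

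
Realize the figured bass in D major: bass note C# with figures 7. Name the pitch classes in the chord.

The written figures 7 are shorthand for 7/5/3: the 5/3 are implied.
A third above C# in this key is E.
A fifth above C# in this key is G.
A seventh above C# in this key is B.
Together with the bass C#, this spells C# half-diminished seventh in root position.

C#, E, G, B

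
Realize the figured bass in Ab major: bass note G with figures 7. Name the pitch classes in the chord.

The written figures 7 are shorthand for 7/5/3: the 5/3 are implied.
A third above G in this key is Bb.
A fifth above G in this key is Db.
A seventh above G in this key is F.
Together with the bass G, this spells G half-diminished seventh in root position.

G, Bb, Db, F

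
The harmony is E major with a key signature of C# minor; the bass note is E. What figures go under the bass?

E is the root of E major, so the chord is in root position.
A triad in root position is figured 5/3, conventionally abbreviated (no figures — root-position triad).

no figures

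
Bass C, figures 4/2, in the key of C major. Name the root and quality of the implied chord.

D minor seventh

The figures 4/2 indicate a seventh chord in third inversion.
In third inversion the root lies a second above the bass: a second above C in C major is D.
The chord tones are C, D, F, A, giving D minor seventh.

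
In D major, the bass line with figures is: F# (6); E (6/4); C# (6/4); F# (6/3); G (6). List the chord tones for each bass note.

F# (6/3): F#, A, D.
E (6/4): E, A, C#.
C# (6/4): C#, F#, A.
F# (6/3): F#, A, D.
G (6/3): G, B, E.

F#, A, D | E, A, C# | C#, F#, A | F#, A, D | G, B, E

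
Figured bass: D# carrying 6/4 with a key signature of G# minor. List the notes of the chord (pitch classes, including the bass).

A fourth above D# in this key is G#.
A sixth above D# in this key is B.
Together with the bass D#, this spells G# minor in second inversion.

D#, G#, B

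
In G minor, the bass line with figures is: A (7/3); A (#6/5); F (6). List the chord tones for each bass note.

A, C, Eb, G | A, C, Eb, F# | F, A, D

A (7/5/3): A, C, Eb, G.
A (#6/5/3): A, C, Eb, F#.
F (6/3): F, A, D.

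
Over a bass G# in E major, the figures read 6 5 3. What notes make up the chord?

G#, B, D#, E

A third above G# in this key is B.
A fifth above G# in this key is D#.
A sixth above G# in this key is E.
Together with the bass G#, this spells E major seventh in first inversion.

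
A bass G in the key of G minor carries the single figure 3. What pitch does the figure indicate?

Bb

Counting 2 letter steps above G lands on B; in G minor, that letter is Bb.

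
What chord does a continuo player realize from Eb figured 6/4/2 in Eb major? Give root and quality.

The figures 6/4/2 indicate a seventh chord in third inversion.
In third inversion the root lies a second above the bass: a second above Eb in Eb major is F.
The chord tones are Eb, F, Ab, C, giving F minor seventh.

F minor seventh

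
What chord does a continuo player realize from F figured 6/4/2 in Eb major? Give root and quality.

G minor seventh

The figures 6/4/2 indicate a seventh chord in third inversion.
In third inversion the root lies a second above the bass: a second above F in Eb major is G.
The chord tones are F, G, Bb, D, giving G minor seventh.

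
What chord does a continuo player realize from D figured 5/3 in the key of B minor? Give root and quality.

The figures 5/3 indicate a triad in root position.
In root position the bass is the root, so the root is D.
The chord tones are D, F#, A, giving D major.

D major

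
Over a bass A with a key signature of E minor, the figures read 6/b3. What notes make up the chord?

A, Cb, F#

A third above A in this key is C, lowered to Cb by the flat.
A sixth above A in this key is F#.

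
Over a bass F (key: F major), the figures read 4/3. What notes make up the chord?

F, A, Bb, D

The written figures 4/3 are shorthand for 6/4/3: the 6 is implied.
A third above F in this key is A.
A fourth above F in this key is Bb.
A sixth above F in this key is D.
Together with the bass F, this spells Bb major seventh in second inversion.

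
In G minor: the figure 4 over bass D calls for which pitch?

Counting 3 letter steps above D lands on G; in G minor, that letter is G.

G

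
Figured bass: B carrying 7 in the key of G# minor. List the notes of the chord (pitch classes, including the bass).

The written figures 7 are shorthand for 7/5/3: the 5/3 are implied.
A third above B in this key is D#.
A fifth above B in this key is F#.
A seventh above B in this key is A#.
Together with the bass B, this spells B major seventh in root position.

B, D#, F#, A#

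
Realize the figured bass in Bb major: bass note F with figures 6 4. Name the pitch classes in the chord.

F, Bb, D

A fourth above F in this key is Bb.
A sixth above F in this key is D.
Together with the bass F, this spells Bb major in second inversion.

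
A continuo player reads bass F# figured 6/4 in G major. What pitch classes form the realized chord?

F#, B, D

A fourth above F# in this key is B.
A sixth above F# in this key is D.
Together with the bass F#, this spells B minor in second inversion.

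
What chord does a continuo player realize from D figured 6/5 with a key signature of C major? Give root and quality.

B half-diminished seventh

The figures 6/5 indicate a seventh chord in first inversion.
In first inversion the root lies a sixth above the bass: a sixth above D in C major is B.
The chord tones are D, F, A, B, giving B half-diminished seventh.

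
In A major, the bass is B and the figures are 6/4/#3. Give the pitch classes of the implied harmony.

A third above B in this key is D, raised to D# by the sharp.
A fourth above B in this key is E.
A sixth above B in this key is G#.
Together with the bass B, this spells E major seventh in second inversion.

B, D#, E, G#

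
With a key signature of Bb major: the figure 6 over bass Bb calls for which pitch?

Counting 5 letter steps above Bb lands on G; in Bb major, that letter is G.

G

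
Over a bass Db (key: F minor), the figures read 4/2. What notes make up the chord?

Db, Eb, G, Bb

The written figures 4/2 are shorthand for 6/4/2: the 6 is implied.
A second above Db in this key is Eb.
A fourth above Db in this key is G.
A sixth above Db in this key is Bb.
Together with the bass Db, this spells Eb dominant seventh in third inversion.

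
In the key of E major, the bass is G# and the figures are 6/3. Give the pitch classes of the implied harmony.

G#, B, E

A third above G# in this key is B.
A sixth above G# in this key is E.
Together with the bass G#, this spells E major in first inversion.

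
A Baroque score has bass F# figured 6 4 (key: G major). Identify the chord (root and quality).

The figures 6 4 indicate a triad in second inversion.
In second inversion the root lies a fourth above the bass: a fourth above F# in G major is B.
The chord tones are F#, B, D, giving B minor.

B minor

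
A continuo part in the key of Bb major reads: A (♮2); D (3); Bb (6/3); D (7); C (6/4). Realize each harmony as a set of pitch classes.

A (6/4/♮2): A, B, D, F.
D (5/3): D, F, A.
Bb (6/3): Bb, D, G.
D (7/5/3): D, F, A, C.
C (6/4): C, F, A.

A, B, D, F | D, F, A | Bb, D, G | D, F, A, C | C, F, A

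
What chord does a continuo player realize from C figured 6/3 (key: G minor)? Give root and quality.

The figures 6/3 indicate a triad in first inversion.
In first inversion the root lies a sixth above the bass: a sixth above C in G minor is A.
The chord tones are C, Eb, A, giving A diminished.

A diminished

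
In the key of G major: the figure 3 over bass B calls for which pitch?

D

Counting 2 letter steps above B lands on D; in G major, that letter is D.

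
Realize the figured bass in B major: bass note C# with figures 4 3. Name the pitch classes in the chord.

The written figures 4 3 are shorthand for 6/4/3: the 6 is implied.
A third above C# in this key is E.
A fourth above C# in this key is F#.
A sixth above C# in this key is A#.
Together with the bass C#, this spells F# dominant seventh in second inversion.

C#, E, F#, A#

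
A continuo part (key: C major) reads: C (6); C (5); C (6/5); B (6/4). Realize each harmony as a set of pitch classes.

C (6/3): C, E, A.
C (5/3): C, E, G.
C (6/5/3): C, E, G, A.
B (6/4): B, E, G.

C, E, A | C, E, G | C, E, G, A | B, E, G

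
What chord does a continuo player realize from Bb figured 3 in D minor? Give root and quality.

Bb major

The figures 3 indicate a triad in root position.
In root position the bass is the root, so the root is Bb.
The chord tones are Bb, D, F, giving Bb major.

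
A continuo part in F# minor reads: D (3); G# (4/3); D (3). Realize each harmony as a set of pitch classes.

D, F#, A | G#, B, C#, E | D, F#, A

D (5/3): D, F#, A.
G# (6/4/3): G#, B, C#, E.
D (5/3): D, F#, A.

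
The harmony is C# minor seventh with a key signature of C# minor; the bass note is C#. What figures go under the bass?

C# is the root of C# minor seventh, so the chord is in root position.
A seventh chord in root position is figured 7/5/3, conventionally abbreviated 7.

7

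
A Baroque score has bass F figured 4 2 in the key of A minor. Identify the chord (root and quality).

The figures 4 2 indicate a seventh chord in third inversion.
In third inversion the root lies a second above the bass: a second above F in A minor is G.
The chord tones are F, G, B, D, giving G dominant seventh.

G dominant seventh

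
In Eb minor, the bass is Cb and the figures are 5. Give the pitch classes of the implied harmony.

The written figures 5 are shorthand for 5/3: the 3 is implied.
A third above Cb in this key is Eb.
A fifth above Cb in this key is Gb.
Together with the bass Cb, this spells Cb major in root position.

Cb, Eb, Gb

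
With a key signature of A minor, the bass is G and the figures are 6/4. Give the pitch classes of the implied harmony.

G, C, E

A fourth above G in this key is C.
A sixth above G in this key is E.
Together with the bass G, this spells C major in second inversion.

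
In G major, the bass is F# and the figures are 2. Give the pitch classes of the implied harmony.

F#, G, B, D

The written figures 2 are shorthand for 6/4/2: the 6/4 are implied.
A second above F# in this key is G.
A fourth above F# in this key is B.
A sixth above F# in this key is D.
Together with the bass F#, this spells G major seventh in third inversion.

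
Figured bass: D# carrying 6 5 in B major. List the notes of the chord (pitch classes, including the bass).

The written figures 6 5 are shorthand for 6/5/3: the 3 is implied.
A third above D# in this key is F#.
A fifth above D# in this key is A#.
A sixth above D# in this key is B.
Together with the bass D#, this spells B major seventh in first inversion.

D#, F#, A#, B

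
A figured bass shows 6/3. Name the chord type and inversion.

triad, first inversion

Intervals of 6/3 above the bass form a triad; the bass is the third, so this is first inversion.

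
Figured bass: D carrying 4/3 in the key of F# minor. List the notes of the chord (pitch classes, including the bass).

D, F#, G#, B

The written figures 4/3 are shorthand for 6/4/3: the 6 is implied.
A third above D in this key is F#.
A fourth above D in this key is G#.
A sixth above D in this key is B.
Together with the bass D, this spells G# half-diminished seventh in second inversion.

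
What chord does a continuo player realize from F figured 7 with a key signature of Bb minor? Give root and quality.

The figures 7 indicate a seventh chord in root position.
In root position the bass is the root, so the root is F.
The chord tones are F, Ab, C, Eb, giving F minor seventh.

F minor seventh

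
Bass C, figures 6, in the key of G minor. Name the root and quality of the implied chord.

The figures 6 indicate a triad in first inversion.
In first inversion the root lies a sixth above the bass: a sixth above C in G minor is A.
The chord tones are C, Eb, A, giving A diminished.

A diminished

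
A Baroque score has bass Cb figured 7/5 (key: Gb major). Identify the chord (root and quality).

Cb major seventh

The figures 7/5 indicate a seventh chord in root position.
In root position the bass is the root, so the root is Cb.
The chord tones are Cb, Eb, Gb, Bb, giving Cb major seventh.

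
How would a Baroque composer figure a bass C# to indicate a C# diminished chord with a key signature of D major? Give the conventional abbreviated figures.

no figures

C# is the root of C# diminished, so the chord is in root position.
A triad in root position is figured 5/3, conventionally abbreviated (no figures — root-position triad).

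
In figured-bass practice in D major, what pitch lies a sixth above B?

G

Counting 5 letter steps above B lands on G; in D major, that letter is G.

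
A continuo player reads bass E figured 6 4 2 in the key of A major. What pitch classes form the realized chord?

E, F#, A, C#

A second above E in this key is F#.
A fourth above E in this key is A.
A sixth above E in this key is C#.
Together with the bass E, this spells F# minor seventh in third inversion.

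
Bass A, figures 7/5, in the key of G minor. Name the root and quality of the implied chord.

A half-diminished seventh

The figures 7/5 indicate a seventh chord in root position.
In root position the bass is the root, so the root is A.
The chord tones are A, C, Eb, G, giving A half-diminished seventh.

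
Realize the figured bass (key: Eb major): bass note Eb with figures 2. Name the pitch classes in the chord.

The written figures 2 are shorthand for 6/4/2: the 6/4 are implied.
A second above Eb in this key is F.
A fourth above Eb in this key is Ab.
A sixth above Eb in this key is C.
Together with the bass Eb, this spells F minor seventh in third inversion.

Eb, F, Ab, C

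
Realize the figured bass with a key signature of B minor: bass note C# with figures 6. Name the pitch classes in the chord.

The written figures 6 are shorthand for 6/3: the 3 is implied.
A third above C# in this key is E.
A sixth above C# in this key is A.
Together with the bass C#, this spells A major in first inversion.

C#, E, A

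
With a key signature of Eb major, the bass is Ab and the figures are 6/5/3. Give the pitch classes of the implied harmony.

A third above Ab in this key is C.
A fifth above Ab in this key is Eb.
A sixth above Ab in this key is F.
Together with the bass Ab, this spells F minor seventh in first inversion.

Ab, C, Eb, F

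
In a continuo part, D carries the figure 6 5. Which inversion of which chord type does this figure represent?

6 5 is shorthand for 6/5/3.
Intervals of 6/5/3 above the bass form a seventh chord; the bass is the third, so this is first inversion.

seventh chord, first inversion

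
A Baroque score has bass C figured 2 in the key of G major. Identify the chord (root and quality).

The figures 2 indicate a seventh chord in third inversion.
In third inversion the root lies a second above the bass: a second above C in G major is D.
The chord tones are C, D, F#, A, giving D dominant seventh.

D dominant seventh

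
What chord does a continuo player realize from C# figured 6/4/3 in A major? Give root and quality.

The figures 6/4/3 indicate a seventh chord in second inversion.
In second inversion the root lies a fourth above the bass: a fourth above C# in A major is F#.
The chord tones are C#, E, F#, A, giving F# minor seventh.

F# minor seventh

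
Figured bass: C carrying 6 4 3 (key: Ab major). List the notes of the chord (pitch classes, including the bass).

A third above C in this key is Eb.
A fourth above C in this key is F.
A sixth above C in this key is Ab.
Together with the bass C, this spells F minor seventh in second inversion.

C, Eb, F, Ab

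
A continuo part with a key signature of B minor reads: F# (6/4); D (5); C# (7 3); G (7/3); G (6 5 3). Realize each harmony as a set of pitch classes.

F# (6/4): F#, B, D.
D (5/3): D, F#, A.
C# (7/5/3): C#, E, G, B.
G (7/5/3): G, B, D, F#.
G (6/5/3): G, B, D, E.

F#, B, D | D, F#, A | C#, E, G, B | G, B, D, F# | G, B, D, E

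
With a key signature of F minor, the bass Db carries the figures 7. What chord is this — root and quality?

Db major seventh

The figures 7 indicate a seventh chord in root position.
In root position the bass is the root, so the root is Db.
The chord tones are Db, F, Ab, C, giving Db major seventh.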